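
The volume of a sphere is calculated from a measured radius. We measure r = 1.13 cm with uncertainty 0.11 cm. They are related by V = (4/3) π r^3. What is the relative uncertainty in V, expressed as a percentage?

29.2%

V ∝ r^3, so δV/V = |3| · δr/r = 3 × 0.0973 = 0.292.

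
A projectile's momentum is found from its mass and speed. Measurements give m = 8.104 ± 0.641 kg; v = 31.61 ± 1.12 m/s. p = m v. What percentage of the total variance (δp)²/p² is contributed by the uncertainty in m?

(δp/p)² = (1·δm/m)² + (1·δv/v)²
  m term: (1×0.0791)² = 0.00626
  v term: (1×0.0354)² = 0.00126
Total = 0.00751. Share from m = 0.00626/0.00751 = 0.833.

83.3%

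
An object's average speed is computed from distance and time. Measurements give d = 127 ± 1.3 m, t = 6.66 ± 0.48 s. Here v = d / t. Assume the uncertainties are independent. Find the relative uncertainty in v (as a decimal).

For a monomial v ∝ d, t^-1, fractional errors add in quadrature:
  (1·δd/d)² = (1×0.0102)² = 0.000105;  (-1·δt/t)² = (-1×0.0721)² = 0.00519
δv/v = √(0.00530) = 0.0728

0.0728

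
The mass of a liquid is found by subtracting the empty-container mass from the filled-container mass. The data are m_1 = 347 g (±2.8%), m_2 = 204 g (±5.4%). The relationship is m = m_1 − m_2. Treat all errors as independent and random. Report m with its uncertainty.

143 ± 14.7 g

Each term contributes (cᵢ δxᵢ)² to (δm)²:
  (δm_1)² = 94.4;  (δm_2)² = 121
δm = √(216) = 14.7 g
m = 143 g.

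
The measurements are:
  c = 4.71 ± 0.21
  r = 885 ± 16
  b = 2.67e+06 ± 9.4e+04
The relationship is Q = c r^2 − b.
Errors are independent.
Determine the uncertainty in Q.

Let p = c·r^2 = 3.69e+06. δp/p = √((1·δc/c)² + (2·δr/r)²) = √(0.00199 + 0.00131) = 0.0574, so δp = 2.12e+05.
Q = p − b: δQ = √(δp² + δb²) = √(4.48e+10 + 8.84e+09) = 2.32e+05

2.32e+05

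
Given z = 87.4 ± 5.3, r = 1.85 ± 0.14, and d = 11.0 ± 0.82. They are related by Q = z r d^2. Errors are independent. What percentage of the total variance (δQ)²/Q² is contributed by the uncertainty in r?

(δQ/Q)² = (1·δz/z)² + (1·δr/r)² + (2·δd/d)²
  z term: (1×0.0606)² = 0.00368
  r term: (1×0.0757)² = 0.00573
  d term: (2×0.0745)² = 0.0222
Total = 0.0316. Share from r = 0.00573/0.0316 = 0.181.

18.1%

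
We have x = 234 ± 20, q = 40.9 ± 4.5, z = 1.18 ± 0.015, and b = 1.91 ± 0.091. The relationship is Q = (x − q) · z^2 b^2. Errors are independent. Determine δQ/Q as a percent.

Let u = x − q = 193. δu = √(δx² + δq²) = √(400 + 20.2) = 20.5, so δu/u = 0.106.
Q is then a monomial in u, z, b:
δQ/Q = √((δu/u)² + (2·δz/z)² + (2·δb/b)²) = √(0.0113 + 0.000646 + 0.00908) = 0.145

14.5%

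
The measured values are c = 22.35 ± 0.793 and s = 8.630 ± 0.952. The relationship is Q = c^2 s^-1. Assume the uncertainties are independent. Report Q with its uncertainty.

57.88 ± 7.59

Each factor contributes (exponent × relative error)² to (δQ/Q)²:
  (2·δc/c)² = (2×0.0355)² = 0.00504;  (-1·δs/s)² = (-1×0.110)² = 0.0122
δQ/Q = √(0.0172) = 0.131
Q = 57.88, so δQ = 0.131 × 57.88 = 7.59.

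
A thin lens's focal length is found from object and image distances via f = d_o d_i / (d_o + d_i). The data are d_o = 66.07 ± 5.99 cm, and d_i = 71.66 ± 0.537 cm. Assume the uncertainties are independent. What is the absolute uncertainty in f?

1.63 cm

∂f/∂d_o = (d_i/(d_o+d_i))² = 0.271;  ∂f/∂d_i = (d_o/(d_o+d_i))² = 0.230
δf = √((∂f/∂d_o · δd_o)² + (∂f/∂d_i · δd_i)²) = √(2.63 + 0.0153) = 1.63 cm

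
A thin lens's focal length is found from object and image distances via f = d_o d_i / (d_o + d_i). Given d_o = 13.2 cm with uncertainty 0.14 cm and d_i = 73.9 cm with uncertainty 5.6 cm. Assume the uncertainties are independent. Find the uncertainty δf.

∂f/∂d_o = (d_i/(d_o+d_i))² = 0.720;  ∂f/∂d_i = (d_o/(d_o+d_i))² = 0.0230
δf = √((∂f/∂d_o · δd_o)² + (∂f/∂d_i · δd_i)²) = √(0.0102 + 0.0165) = 0.163 cm

0.163 cm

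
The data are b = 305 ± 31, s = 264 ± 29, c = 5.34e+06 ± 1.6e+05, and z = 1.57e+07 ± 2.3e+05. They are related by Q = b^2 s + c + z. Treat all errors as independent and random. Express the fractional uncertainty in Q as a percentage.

Let p = b^2·s = 2.46e+07. δp/p = √((2·δb/b)² + (1·δs/s)²) = √(0.0413 + 0.0121) = 0.231, so δp = 5.67e+06.
Q = p + c + z: δQ = √(δp² + δc² + δz²) = √(3.22e+13 + 2.56e+10 + 5.29e+10) = 5.68e+06
Q = 4.56e+07, so δQ/Q = 5.68e+06/4.56e+07 = 0.125.

12.5%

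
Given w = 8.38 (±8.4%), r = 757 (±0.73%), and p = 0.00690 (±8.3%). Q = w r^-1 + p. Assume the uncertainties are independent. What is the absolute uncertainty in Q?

0.00110

Let h = w·r^-1 = 0.0111. δh/h = √((1·δw/w)² + (-1·δr/r)²) = √(0.00706 + 5.33e-05) = 0.0843, so δh = 0.000933.
Q = h + p: δQ = √(δh² + δp²) = √(8.71e-07 + 3.28e-07) = 0.00110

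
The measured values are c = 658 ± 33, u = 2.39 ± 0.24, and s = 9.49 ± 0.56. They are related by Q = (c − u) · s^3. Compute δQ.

1.03e+05

Let w = c − u = 656. δw = √(δc² + δu²) = √(1090 + 0.0576) = 33.0, so δw/w = 0.0503.
Q is then a monomial in w, s:
δQ/Q = √((δw/w)² + (3·δs/s)²) = √(0.00253 + 0.0313) = 0.184
Q = 5.6e+05, so δQ = 0.184 × 5.6e+05 = 1.03e+05.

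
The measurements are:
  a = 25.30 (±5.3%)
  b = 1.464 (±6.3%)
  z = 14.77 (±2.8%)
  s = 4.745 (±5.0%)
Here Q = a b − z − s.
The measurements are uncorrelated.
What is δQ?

3.09

Let p = a·b = 37.04. δp/p = √((1·δa/a)² + (1·δb/b)²) = √(0.00281 + 0.00397) = 0.0823, so δp = 3.05.
Q = p − z − s: δQ = √(δp² + δz² + δs²) = √(9.30 + 0.171 + 0.0563) = 3.09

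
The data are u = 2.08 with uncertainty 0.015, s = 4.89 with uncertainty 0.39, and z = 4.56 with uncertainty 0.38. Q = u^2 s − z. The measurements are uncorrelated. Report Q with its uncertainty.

16.6 ± 1.76

Let p = u^2·s = 21.2. δp/p = √((2·δu/u)² + (1·δs/s)²) = √(0.000208 + 0.00636) = 0.0810, so δp = 1.71.
Q = p − z: δQ = √(δp² + δz²) = √(2.94 + 0.144) = 1.76
Q = 16.6.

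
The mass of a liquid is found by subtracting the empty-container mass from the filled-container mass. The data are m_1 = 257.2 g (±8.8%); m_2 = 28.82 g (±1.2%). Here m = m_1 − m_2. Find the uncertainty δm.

Sums and differences: (δm)² = Σ (cᵢ δxᵢ)².
  (δm_1)² = 512;  (δm_2)² = 0.120
δm = √(512) = 22.6 g

22.6 g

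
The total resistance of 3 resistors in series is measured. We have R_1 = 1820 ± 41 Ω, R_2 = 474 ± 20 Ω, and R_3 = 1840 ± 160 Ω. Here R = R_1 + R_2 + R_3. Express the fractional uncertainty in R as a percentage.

Sums and differences: (δR)² = Σ (cᵢ δxᵢ)².
  (δR_1)² = 1680;  (δR_2)² = 400;  (δR_3)² = 25600
δR = √(27700) = 166 Ω
R = 4130 Ω, so δR/R = 166/4130 = 0.0402.

4.02%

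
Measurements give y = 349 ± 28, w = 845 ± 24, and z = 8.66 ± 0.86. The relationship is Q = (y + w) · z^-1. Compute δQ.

Let u = y + w = 1190. δu = √(δy² + δw²) = √(784 + 576) = 36.9, so δu/u = 0.0309.
Q is then a monomial in u, z:
δQ/Q = √((δu/u)² + (-1·δz/z)²) = √(0.000954 + 0.00986) = 0.104
Q = 138, so δQ = 0.104 × 138 = 14.3.

14.3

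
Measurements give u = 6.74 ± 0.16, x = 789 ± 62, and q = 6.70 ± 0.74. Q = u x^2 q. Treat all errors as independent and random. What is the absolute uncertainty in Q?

Since Q is a product/quotient, work with relative uncertainties:
  (1·δu/u)² = (1×0.0237)² = 0.000564;  (2·δx/x)² = (2×0.0786)² = 0.0247;  (1·δq/q)² = (1×0.110)² = 0.0122
δQ/Q = √(0.0375) = 0.194
Q = 2.81e+07, so δQ = 0.194 × 2.81e+07 = 5.44e+06.

5.44e+06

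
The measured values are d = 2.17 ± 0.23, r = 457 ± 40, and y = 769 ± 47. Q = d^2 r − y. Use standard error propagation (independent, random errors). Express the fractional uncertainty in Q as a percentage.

Let p = d^2·r = 2150. δp/p = √((2·δd/d)² + (1·δr/r)²) = √(0.0449 + 0.00766) = 0.229, so δp = 494.
Q = p − y: δQ = √(δp² + δy²) = √(2.44e+05 + 2210) = 496
Q = 1380, so δQ/Q = 496/1380 = 0.358.

35.8%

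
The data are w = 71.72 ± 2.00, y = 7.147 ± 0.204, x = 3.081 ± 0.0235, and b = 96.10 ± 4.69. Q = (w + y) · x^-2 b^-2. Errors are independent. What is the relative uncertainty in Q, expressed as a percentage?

Let u = w + y = 78.87. δu = √(δw² + δy²) = √(4.00 + 0.0416) = 2.01, so δu/u = 0.0255.
Q is then a monomial in u, x, b:
δQ/Q = √((δu/u)² + (-2·δx/x)² + (-2·δb/b)²) = √(0.000650 + 0.000233 + 0.00953) = 0.102

10.2%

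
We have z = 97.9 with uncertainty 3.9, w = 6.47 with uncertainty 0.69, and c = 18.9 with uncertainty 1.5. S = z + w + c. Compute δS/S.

Sums and differences: (δS)² = Σ (cᵢ δxᵢ)².
  (δz)² = 15.2;  (δw)² = 0.476;  (δc)² = 2.25
δS = √(17.9) = 4.24
S = 123, so δS/S = 4.24/123 = 0.0344.

0.0344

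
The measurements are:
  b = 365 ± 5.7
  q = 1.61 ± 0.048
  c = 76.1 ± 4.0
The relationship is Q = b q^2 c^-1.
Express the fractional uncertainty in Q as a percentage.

8.10%

Products/powers → add relative errors in quadrature, weighted by exponent:
  (1·δb/b)² = (1×0.0156)² = 0.000244;  (2·δq/q)² = (2×0.0298)² = 0.00356;  (-1·δc/c)² = (-1×0.0526)² = 0.00276
δQ/Q = √(0.00656) = 0.0810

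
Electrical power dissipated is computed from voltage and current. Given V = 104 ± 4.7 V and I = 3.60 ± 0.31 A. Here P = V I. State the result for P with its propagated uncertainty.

For a monomial P ∝ V, I, fractional errors add in quadrature:
  (1·δV/V)² = (1×0.0452)² = 0.00204;  (1·δI/I)² = (1×0.0861)² = 0.00742
δP/P = √(0.00946) = 0.0972
P = 374 W, so δP = 0.0972 × 374 = 36.4 W.

374 ± 36.4 W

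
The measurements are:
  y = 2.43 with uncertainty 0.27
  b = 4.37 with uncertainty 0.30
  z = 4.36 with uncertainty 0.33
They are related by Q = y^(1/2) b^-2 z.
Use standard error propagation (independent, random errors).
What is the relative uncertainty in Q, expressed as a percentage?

16.6%

Each factor contributes (exponent × relative error)² to (δQ/Q)²:
  (½·δy/y)² = (0.5×0.111)² = 0.00309;  (-2·δb/b)² = (-2×0.0686)² = 0.0189;  (1·δz/z)² = (1×0.0757)² = 0.00573
δQ/Q = √(0.0277) = 0.166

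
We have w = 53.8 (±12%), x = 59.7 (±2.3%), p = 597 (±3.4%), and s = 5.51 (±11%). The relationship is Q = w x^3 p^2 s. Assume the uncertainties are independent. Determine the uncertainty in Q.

4.26e+12

Q is a product of powers, so relative uncertainties combine in quadrature:
  (1·δw/w)² = (1×0.120)² = 0.0144;  (3·δx/x)² = (3×0.0230)² = 0.00476;  (2·δp/p)² = (2×0.0340)² = 0.00462;  (1·δs/s)² = (1×0.110)² = 0.0121
δQ/Q = √(0.0359) = 0.189
Q = 2.25e+13, so δQ = 0.189 × 2.25e+13 = 4.26e+12.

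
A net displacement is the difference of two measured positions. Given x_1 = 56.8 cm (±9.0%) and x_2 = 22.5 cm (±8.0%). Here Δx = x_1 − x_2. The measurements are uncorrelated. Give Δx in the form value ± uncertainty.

34.3 ± 5.42 cm

Absolute uncertainties add in quadrature for a linear combination:
  (δx_1)² = 26.1;  (δx_2)² = 3.24
δΔx = √(29.4) = 5.42 cm
Δx = 34.3 cm.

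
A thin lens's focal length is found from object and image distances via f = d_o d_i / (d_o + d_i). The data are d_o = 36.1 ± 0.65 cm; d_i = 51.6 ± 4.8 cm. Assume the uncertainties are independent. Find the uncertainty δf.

0.844 cm

∂f/∂d_o = (d_i/(d_o+d_i))² = 0.346;  ∂f/∂d_i = (d_o/(d_o+d_i))² = 0.169
δf = √((∂f/∂d_o · δd_o)² + (∂f/∂d_i · δd_i)²) = √(0.0506 + 0.661) = 0.844 cm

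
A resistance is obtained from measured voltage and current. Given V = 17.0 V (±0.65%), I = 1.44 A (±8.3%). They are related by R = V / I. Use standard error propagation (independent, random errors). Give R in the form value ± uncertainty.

For a monomial R ∝ V, I^-1, fractional errors add in quadrature:
  (1·δV/V)² = (1×0.00650)² = 4.23e-05;  (-1·δI/I)² = (-1×0.0830)² = 0.00689
δR/R = √(0.00693) = 0.0833
R = 11.8 Ω, so δR = 0.0833 × 11.8 = 0.983 Ω.

11.8 ± 0.983 Ω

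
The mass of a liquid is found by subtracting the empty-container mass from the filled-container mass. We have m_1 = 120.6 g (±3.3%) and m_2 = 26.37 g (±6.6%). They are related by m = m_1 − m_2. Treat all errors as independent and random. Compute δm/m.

Absolute uncertainties add in quadrature for a linear combination:
  (δm_1)² = 15.8;  (δm_2)² = 3.03
δm = √(18.9) = 4.34 g
m = 94.23 g, so δm/m = 4.34/94.23 = 0.0461.

0.0461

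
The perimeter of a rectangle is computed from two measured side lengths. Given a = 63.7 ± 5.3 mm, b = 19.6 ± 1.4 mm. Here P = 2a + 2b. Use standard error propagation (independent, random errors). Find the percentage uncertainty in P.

6.58%

Sums and differences: (δP)² = Σ (cᵢ δxᵢ)².
  (2·δa)² = 112;  (2·δb)² = 7.84
δP = √(120) = 11.0 mm
P = 167 mm, so δP/P = 11.0/167 = 0.0658.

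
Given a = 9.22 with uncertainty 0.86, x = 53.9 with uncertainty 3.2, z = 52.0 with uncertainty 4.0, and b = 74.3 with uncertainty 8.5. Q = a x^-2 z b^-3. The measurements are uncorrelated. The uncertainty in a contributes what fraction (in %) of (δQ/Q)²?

5.94%

(δQ/Q)² = (1·δa/a)² + (-2·δx/x)² + (1·δz/z)² + (-3·δb/b)²
  a term: (1×0.0933)² = 0.00870
  x term: (-2×0.0594)² = 0.0141
  z term: (1×0.0769)² = 0.00592
  b term: (-3×0.114)² = 0.118
Total = 0.147. Share from a = 0.00870/0.147 = 0.0594.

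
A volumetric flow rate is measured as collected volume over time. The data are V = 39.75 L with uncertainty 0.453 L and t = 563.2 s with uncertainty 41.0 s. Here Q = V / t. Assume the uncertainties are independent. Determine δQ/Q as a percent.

Q is a product of powers, so relative uncertainties combine in quadrature:
  (1·δV/V)² = (1×0.0114)² = 0.000130;  (-1·δt/t)² = (-1×0.0728)² = 0.00530
δQ/Q = √(0.00543) = 0.0737

7.37%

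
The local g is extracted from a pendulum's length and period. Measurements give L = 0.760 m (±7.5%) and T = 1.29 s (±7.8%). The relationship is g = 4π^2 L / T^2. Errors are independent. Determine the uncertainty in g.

Relative error in a monomial: (δg/g)² = Σ (nᵢ · δxᵢ/xᵢ)².
  (1·δL/L)² = (1×0.0750)² = 0.00562;  (-2·δT/T)² = (-2×0.0780)² = 0.0243
δg/g = √(0.0300) = 0.173
g = 18.0 m/s^2, so δg = 0.173 × 18.0 = 3.12 m/s^2.

3.12 m/s^2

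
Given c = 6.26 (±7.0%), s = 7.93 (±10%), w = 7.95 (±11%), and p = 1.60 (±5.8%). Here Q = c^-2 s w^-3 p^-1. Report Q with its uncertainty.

(2.52 ± 0.948) × 10^-4

Products/powers → add relative errors in quadrature, weighted by exponent:
  (-2·δc/c)² = (-2×0.0700)² = 0.0196;  (1·δs/s)² = (1×0.100)² = 0.0100;  (-3·δw/w)² = (-3×0.110)² = 0.109;  (-1·δp/p)² = (-1×0.0580)² = 0.00336
δQ/Q = √(0.142) = 0.377
Q = 0.000252, so δQ = 0.377 × 0.000252 = 9.48e-05.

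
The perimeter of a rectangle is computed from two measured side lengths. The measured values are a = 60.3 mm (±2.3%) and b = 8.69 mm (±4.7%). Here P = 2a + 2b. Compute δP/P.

Absolute uncertainties add in quadrature for a linear combination:
  (2·δa)² = 7.69;  (2·δb)² = 0.667
δP = √(8.36) = 2.89 mm
P = 138 mm, so δP/P = 2.89/138 = 0.0210.

0.0210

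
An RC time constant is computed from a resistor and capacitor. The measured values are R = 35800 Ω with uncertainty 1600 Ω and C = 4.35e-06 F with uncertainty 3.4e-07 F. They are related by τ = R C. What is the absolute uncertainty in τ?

0.0140 s

Each factor contributes (exponent × relative error)² to (δτ/τ)²:
  (1·δR/R)² = (1×0.0447)² = 0.00200;  (1·δC/C)² = (1×0.0782)² = 0.00611
δτ/τ = √(0.00811) = 0.0900
τ = 0.156 s, so δτ = 0.0900 × 0.156 = 0.0140 s.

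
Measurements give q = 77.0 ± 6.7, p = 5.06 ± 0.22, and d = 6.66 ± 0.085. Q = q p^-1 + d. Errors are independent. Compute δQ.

1.48

Let w = q·p^-1 = 15.2. δw/w = √((1·δq/q)² + (-1·δp/p)²) = √(0.00757 + 0.00189) = 0.0973, so δw = 1.48.
Q = w + d: δQ = √(δw² + δd²) = √(2.19 + 0.00723) = 1.48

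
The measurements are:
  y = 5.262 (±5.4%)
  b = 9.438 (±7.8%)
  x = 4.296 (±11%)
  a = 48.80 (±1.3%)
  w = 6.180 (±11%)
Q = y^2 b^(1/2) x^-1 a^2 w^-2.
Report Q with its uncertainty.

1235 ± 337

Since Q is a product/quotient, work with relative uncertainties:
  (2·δy/y)² = (2×0.0540)² = 0.0117;  (½·δb/b)² = (0.5×0.0780)² = 0.00152;  (-1·δx/x)² = (-1×0.110)² = 0.0121;  (2·δa/a)² = (2×0.0130)² = 0.000676;  (-2·δw/w)² = (-2×0.110)² = 0.0484
δQ/Q = √(0.0744) = 0.273
Q = 1235, so δQ = 0.273 × 1235 = 337.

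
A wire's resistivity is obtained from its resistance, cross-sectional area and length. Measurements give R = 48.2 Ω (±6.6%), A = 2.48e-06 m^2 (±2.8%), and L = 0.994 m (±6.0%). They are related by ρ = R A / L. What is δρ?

Each factor contributes (exponent × relative error)² to (δρ/ρ)²:
  (1·δR/R)² = (1×0.0660)² = 0.00436;  (1·δA/A)² = (1×0.0280)² = 0.000784;  (-1·δL/L)² = (-1×0.0600)² = 0.00360
δρ/ρ = √(0.00874) = 0.0935
ρ = 0.000120 Ω·m, so δρ = 0.0935 × 0.000120 = 1.12e-05 Ω·m.

1.12e-05 Ω·m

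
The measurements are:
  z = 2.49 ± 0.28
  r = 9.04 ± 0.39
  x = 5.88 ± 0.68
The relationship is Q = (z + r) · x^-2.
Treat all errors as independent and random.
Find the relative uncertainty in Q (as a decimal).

0.235

Let u = z + r = 11.5. δu = √(δz² + δr²) = √(0.0784 + 0.152) = 0.480, so δu/u = 0.0416.
Q is then a monomial in u, x:
δQ/Q = √((δu/u)² + (-2·δx/x)²) = √(0.00173 + 0.0535) = 0.235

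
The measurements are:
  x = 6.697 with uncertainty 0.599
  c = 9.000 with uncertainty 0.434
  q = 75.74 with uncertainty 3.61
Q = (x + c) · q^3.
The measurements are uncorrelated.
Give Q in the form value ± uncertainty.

Let u = x + c = 15.70. δu = √(δx² + δc²) = √(0.359 + 0.188) = 0.740, so δu/u = 0.0471.
Q is then a monomial in u, q:
δQ/Q = √((δu/u)² + (3·δq/q)²) = √(0.00222 + 0.0204) = 0.151
Q = 6.82e+06, so δQ = 0.151 × 6.82e+06 = 1.03e+06.

(6.820 ± 1.03) × 10^6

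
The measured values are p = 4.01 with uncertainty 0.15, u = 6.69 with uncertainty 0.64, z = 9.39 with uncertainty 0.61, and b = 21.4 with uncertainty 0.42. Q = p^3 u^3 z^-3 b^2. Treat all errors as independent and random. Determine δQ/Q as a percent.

For a monomial Q ∝ p^3, u^3, z^-3, b^2, fractional errors add in quadrature:
  (3·δp/p)² = (3×0.0374)² = 0.0126;  (3·δu/u)² = (3×0.0957)² = 0.0824;  (-3·δz/z)² = (-3×0.0650)² = 0.0380;  (2·δb/b)² = (2×0.0196)² = 0.00154
δQ/Q = √(0.134) = 0.367

36.7%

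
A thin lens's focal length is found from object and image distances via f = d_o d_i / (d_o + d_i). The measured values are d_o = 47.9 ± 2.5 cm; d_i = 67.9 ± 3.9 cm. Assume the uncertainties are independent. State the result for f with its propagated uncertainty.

28.1 ± 1.09 cm

∂f/∂d_o = (d_i/(d_o+d_i))² = 0.344;  ∂f/∂d_i = (d_o/(d_o+d_i))² = 0.171
δf = √((∂f/∂d_o · δd_o)² + (∂f/∂d_i · δd_i)²) = √(0.739 + 0.445) = 1.09 cm
f = 28.1 cm.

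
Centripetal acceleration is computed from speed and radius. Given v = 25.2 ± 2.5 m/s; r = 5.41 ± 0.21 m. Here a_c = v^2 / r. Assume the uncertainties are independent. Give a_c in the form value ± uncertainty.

Products/powers → add relative errors in quadrature, weighted by exponent:
  (2·δv/v)² = (2×0.0992)² = 0.0394;  (-1·δr/r)² = (-1×0.0388)² = 0.00151
δa_c/a_c = √(0.0409) = 0.202
a_c = 117 m/s^2, so δa_c = 0.202 × 117 = 23.7 m/s^2.

117 ± 23.7 m/s^2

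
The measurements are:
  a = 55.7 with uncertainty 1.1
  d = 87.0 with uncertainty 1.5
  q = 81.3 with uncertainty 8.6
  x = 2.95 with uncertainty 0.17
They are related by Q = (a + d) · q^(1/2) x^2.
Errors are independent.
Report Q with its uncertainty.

11200 ± 1430

Let u = a + d = 143. δu = √(δa² + δd²) = √(1.21 + 2.25) = 1.86, so δu/u = 0.0130.
Q is then a monomial in u, q, x:
δQ/Q = √((δu/u)² + (½·δq/q)² + (2·δx/x)²) = √(0.000170 + 0.00280 + 0.0133) = 0.127
Q = 11200, so δQ = 0.127 × 11200 = 1430.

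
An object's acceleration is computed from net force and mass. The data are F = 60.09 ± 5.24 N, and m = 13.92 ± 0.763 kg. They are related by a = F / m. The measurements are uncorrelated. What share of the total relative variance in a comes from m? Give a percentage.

(δa/a)² = (1·δF/F)² + (-1·δm/m)²
  F term: (1×0.0872)² = 0.00760
  m term: (-1×0.0548)² = 0.00300
Total = 0.0106. Share from m = 0.00300/0.0106 = 0.283.

28.3%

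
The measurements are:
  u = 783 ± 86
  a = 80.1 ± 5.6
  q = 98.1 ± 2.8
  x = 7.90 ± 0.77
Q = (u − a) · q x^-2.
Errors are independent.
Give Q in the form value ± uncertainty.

1100 ± 256

Let w = u − a = 703. δw = √(δu² + δa²) = √(7400 + 31.4) = 86.2, so δw/w = 0.123.
Q is then a monomial in w, q, x:
δQ/Q = √((δw/w)² + (1·δq/q)² + (-2·δx/x)²) = √(0.0150 + 0.000815 + 0.0380) = 0.232
Q = 1100, so δQ = 0.232 × 1100 = 256.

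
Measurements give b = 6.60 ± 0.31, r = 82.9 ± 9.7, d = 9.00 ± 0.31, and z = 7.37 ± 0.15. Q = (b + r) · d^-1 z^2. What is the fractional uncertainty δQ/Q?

0.121

Let u = b + r = 89.5. δu = √(δb² + δr²) = √(0.0961 + 94.1) = 9.70, so δu/u = 0.108.
Q is then a monomial in u, d, z:
δQ/Q = √((δu/u)² + (-1·δd/d)² + (2·δz/z)²) = √(0.0118 + 0.00119 + 0.00166) = 0.121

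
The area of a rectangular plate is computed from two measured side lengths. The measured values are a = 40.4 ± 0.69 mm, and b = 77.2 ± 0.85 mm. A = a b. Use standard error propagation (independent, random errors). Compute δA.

Products/powers → add relative errors in quadrature, weighted by exponent:
  (1·δa/a)² = (1×0.0171)² = 0.000292;  (1·δb/b)² = (1×0.0110)² = 0.000121
δA/A = √(0.000413) = 0.0203
A = 3120 mm^2, so δA = 0.0203 × 3120 = 63.4 mm^2.

63.4 mm^2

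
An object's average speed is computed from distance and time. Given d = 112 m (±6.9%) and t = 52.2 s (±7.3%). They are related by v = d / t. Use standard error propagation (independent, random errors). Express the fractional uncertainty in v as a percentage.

10.0%

Each factor contributes (exponent × relative error)² to (δv/v)²:
  (1·δd/d)² = (1×0.0690)² = 0.00476;  (-1·δt/t)² = (-1×0.0730)² = 0.00533
δv/v = √(0.0101) = 0.100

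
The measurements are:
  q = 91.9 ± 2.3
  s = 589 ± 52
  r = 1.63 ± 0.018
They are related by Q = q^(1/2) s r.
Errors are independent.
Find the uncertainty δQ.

Relative error in a monomial: (δQ/Q)² = Σ (nᵢ · δxᵢ/xᵢ)².
  (½·δq/q)² = (0.5×0.0250)² = 0.000157;  (1·δs/s)² = (1×0.0883)² = 0.00779;  (1·δr/r)² = (1×0.0110)² = 0.000122
δQ/Q = √(0.00807) = 0.0898
Q = 9200, so δQ = 0.0898 × 9200 = 827.

827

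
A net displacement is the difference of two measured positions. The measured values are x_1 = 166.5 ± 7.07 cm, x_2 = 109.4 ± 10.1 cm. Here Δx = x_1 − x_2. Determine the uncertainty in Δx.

Sums and differences: (δΔx)² = Σ (cᵢ δxᵢ)².
  (δx_1)² = 50.0;  (δx_2)² = 102
δΔx = √(152) = 12.3 cm

12.3 cm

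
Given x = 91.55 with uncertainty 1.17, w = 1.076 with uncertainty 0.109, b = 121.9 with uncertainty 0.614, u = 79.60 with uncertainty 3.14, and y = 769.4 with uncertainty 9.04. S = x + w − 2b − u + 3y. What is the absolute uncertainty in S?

For a sum/difference, combine absolute errors in quadrature:
  (δx)² = 1.37;  (δw)² = 0.0119;  (2·δb)² = 1.51;  (δu)² = 9.86;  (3·δy)² = 735
δS = √(748) = 27.4

27.4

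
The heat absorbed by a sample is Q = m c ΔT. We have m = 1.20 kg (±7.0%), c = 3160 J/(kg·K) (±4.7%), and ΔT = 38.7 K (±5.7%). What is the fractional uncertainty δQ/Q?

For a monomial Q ∝ m, c, ΔT, fractional errors add in quadrature:
  (1·δm/m)² = (1×0.0700)² = 0.00490;  (1·δc/c)² = (1×0.0470)² = 0.00221;  (1·δΔT/ΔT)² = (1×0.0570)² = 0.00325
δQ/Q = √(0.0104) = 0.102

0.102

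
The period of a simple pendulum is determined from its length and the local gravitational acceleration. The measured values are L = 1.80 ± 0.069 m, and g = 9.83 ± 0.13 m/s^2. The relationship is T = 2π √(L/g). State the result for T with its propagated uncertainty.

T is a product of powers, so relative uncertainties combine in quadrature:
  (½·δL/L)² = (0.5×0.0383)² = 0.000367;  (−½·δg/g)² = (-0.5×0.0132)² = 4.37e-05
δT/T = √(0.000411) = 0.0203
T = 2.69 s, so δT = 0.0203 × 2.69 = 0.0545 s.

2.69 ± 0.0545 s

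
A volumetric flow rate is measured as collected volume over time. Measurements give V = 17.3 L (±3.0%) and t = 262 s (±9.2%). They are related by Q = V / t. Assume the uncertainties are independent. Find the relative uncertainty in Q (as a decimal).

0.0968

Each factor contributes (exponent × relative error)² to (δQ/Q)²:
  (1·δV/V)² = (1×0.0300)² = 0.000900;  (-1·δt/t)² = (-1×0.0920)² = 0.00846
δQ/Q = √(0.00936) = 0.0968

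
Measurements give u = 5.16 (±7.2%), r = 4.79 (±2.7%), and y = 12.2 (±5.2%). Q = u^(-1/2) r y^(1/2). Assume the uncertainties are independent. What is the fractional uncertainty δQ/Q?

For a monomial Q ∝ u^(-1/2), r, y^(1/2), fractional errors add in quadrature:
  (−½·δu/u)² = (-0.5×0.0720)² = 0.00130;  (1·δr/r)² = (1×0.0270)² = 0.000729;  (½·δy/y)² = (0.5×0.0520)² = 0.000676
δQ/Q = √(0.00270) = 0.0520

0.0520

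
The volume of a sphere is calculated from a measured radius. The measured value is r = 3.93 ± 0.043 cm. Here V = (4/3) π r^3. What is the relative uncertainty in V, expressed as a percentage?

3.28%

V ∝ r^3, so δV/V = |3| · δr/r = 3 × 0.0109 = 0.0328.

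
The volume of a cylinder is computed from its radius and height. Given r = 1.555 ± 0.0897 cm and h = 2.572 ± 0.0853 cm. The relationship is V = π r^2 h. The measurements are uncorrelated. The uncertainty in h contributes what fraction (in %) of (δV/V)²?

7.63%

(δV/V)² = (2·δr/r)² + (1·δh/h)²
  r term: (2×0.0577)² = 0.0133
  h term: (1×0.0332)² = 0.00110
Total = 0.0144. Share from h = 0.00110/0.0144 = 0.0763.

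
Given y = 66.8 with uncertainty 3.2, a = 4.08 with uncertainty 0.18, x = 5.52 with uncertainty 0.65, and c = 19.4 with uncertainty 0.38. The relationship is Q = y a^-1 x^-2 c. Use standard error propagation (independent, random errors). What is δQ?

Relative error in a monomial: (δQ/Q)² = Σ (nᵢ · δxᵢ/xᵢ)².
  (1·δy/y)² = (1×0.0479)² = 0.00229;  (-1·δa/a)² = (-1×0.0441)² = 0.00195;  (-2·δx/x)² = (-2×0.118)² = 0.0555;  (1·δc/c)² = (1×0.0196)² = 0.000384
δQ/Q = √(0.0601) = 0.245
Q = 10.4, so δQ = 0.245 × 10.4 = 2.56.

2.56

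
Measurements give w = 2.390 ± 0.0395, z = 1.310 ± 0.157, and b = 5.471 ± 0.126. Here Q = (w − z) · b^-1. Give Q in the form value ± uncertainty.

Let u = w − z = 1.080. δu = √(δw² + δz²) = √(0.00156 + 0.0246) = 0.162, so δu/u = 0.150.
Q is then a monomial in u, b:
δQ/Q = √((δu/u)² + (-1·δb/b)²) = √(0.0225 + 0.000530) = 0.152
Q = 0.1974, so δQ = 0.152 × 0.1974 = 0.0299.

0.1974 ± 0.0299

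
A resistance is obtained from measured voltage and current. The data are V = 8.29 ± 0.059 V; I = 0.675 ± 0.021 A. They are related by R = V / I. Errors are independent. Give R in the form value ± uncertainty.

R is a product of powers, so relative uncertainties combine in quadrature:
  (1·δV/V)² = (1×0.00712)² = 5.07e-05;  (-1·δI/I)² = (-1×0.0311)² = 0.000968
δR/R = √(0.00102) = 0.0319
R = 12.3 Ω, so δR = 0.0319 × 12.3 = 0.392 Ω.

12.3 ± 0.392 Ω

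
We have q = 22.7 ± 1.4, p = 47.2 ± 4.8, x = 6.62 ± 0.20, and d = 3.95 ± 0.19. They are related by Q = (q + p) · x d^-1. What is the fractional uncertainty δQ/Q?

Let u = q + p = 69.9. δu = √(δq² + δp²) = √(1.96 + 23.0) = 5.00, so δu/u = 0.0715.
Q is then a monomial in u, x, d:
δQ/Q = √((δu/u)² + (1·δx/x)² + (-1·δd/d)²) = √(0.00512 + 0.000913 + 0.00231) = 0.0913

0.0913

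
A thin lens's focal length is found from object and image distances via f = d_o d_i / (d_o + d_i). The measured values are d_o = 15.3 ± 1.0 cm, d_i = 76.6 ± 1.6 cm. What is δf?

∂f/∂d_o = (d_i/(d_o+d_i))² = 0.695;  ∂f/∂d_i = (d_o/(d_o+d_i))² = 0.0277
δf = √((∂f/∂d_o · δd_o)² + (∂f/∂d_i · δd_i)²) = √(0.483 + 0.00197) = 0.696 cm

0.696 cm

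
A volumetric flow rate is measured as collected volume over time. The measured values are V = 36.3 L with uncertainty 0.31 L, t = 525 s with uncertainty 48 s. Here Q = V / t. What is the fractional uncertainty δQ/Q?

0.0918

Q is a product of powers, so relative uncertainties combine in quadrature:
  (1·δV/V)² = (1×0.00854)² = 7.29e-05;  (-1·δt/t)² = (-1×0.0914)² = 0.00836
δQ/Q = √(0.00843) = 0.0918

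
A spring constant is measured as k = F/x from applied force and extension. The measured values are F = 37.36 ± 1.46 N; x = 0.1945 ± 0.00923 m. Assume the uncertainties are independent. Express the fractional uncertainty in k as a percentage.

6.15%

Since k is a product/quotient, work with relative uncertainties:
  (1·δF/F)² = (1×0.0391)² = 0.00153;  (-1·δx/x)² = (-1×0.0475)² = 0.00225
δk/k = √(0.00378) = 0.0615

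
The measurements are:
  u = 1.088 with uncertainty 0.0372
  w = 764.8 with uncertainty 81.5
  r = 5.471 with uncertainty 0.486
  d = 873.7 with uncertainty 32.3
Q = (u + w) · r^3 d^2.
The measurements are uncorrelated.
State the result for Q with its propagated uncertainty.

Let h = u + w = 765.9. δh = √(δu² + δw²) = √(0.00138 + 6640) = 81.5, so δh/h = 0.106.
Q is then a monomial in h, r, d:
δQ/Q = √((δh/h)² + (3·δr/r)² + (2·δd/d)²) = √(0.0113 + 0.0710 + 0.00547) = 0.296
Q = 9.574e+10, so δQ = 0.296 × 9.574e+10 = 2.84e+10.

(9.574 ± 2.84) × 10^10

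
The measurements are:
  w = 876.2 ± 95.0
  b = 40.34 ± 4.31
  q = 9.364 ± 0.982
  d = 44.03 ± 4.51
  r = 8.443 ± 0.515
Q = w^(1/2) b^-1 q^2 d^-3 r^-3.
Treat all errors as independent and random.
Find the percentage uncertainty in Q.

Since Q is a product/quotient, work with relative uncertainties:
  (½·δw/w)² = (0.5×0.108)² = 0.00294;  (-1·δb/b)² = (-1×0.107)² = 0.0114;  (2·δq/q)² = (2×0.105)² = 0.0440;  (-3·δd/d)² = (-3×0.102)² = 0.0944;  (-3·δr/r)² = (-3×0.0610)² = 0.0335
δQ/Q = √(0.186) = 0.432

43.2%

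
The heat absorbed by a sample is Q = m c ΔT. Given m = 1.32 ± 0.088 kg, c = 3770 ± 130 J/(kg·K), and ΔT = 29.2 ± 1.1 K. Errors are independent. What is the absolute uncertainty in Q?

Relative error in a monomial: (δQ/Q)² = Σ (nᵢ · δxᵢ/xᵢ)².
  (1·δm/m)² = (1×0.0667)² = 0.00444;  (1·δc/c)² = (1×0.0345)² = 0.00119;  (1·δΔT/ΔT)² = (1×0.0377)² = 0.00142
δQ/Q = √(0.00705) = 0.0840
Q = 1.45e+05 J, so δQ = 0.0840 × 1.45e+05 = 12200 J.

12200 J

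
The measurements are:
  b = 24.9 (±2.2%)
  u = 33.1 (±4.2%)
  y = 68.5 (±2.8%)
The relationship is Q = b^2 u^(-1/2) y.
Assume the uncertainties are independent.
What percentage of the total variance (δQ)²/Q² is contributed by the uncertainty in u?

14.0%

(δQ/Q)² = (2·δb/b)² + (−½·δu/u)² + (1·δy/y)²
  b term: (2×0.0220)² = 0.00194
  u term: (-0.5×0.0420)² = 0.000441
  y term: (1×0.0280)² = 0.000784
Total = 0.00316. Share from u = 0.000441/0.00316 = 0.140.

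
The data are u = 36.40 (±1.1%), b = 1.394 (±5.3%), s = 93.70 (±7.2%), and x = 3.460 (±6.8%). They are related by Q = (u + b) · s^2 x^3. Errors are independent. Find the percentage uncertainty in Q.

Let w = u + b = 37.79. δw = √(δu² + δb²) = √(0.160 + 0.00546) = 0.407, so δw/w = 0.0108.
Q is then a monomial in w, s, x:
δQ/Q = √((δw/w)² + (2·δs/s)² + (3·δx/x)²) = √(0.000116 + 0.0207 + 0.0416) = 0.250

25.0%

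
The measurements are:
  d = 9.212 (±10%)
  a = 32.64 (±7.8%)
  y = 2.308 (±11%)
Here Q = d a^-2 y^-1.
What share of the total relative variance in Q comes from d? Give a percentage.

(δQ/Q)² = (1·δd/d)² + (-2·δa/a)² + (-1·δy/y)²
  d term: (1×0.100)² = 0.0100
  a term: (-2×0.0780)² = 0.0243
  y term: (-1×0.110)² = 0.0121
Total = 0.0464. Share from d = 0.0100/0.0464 = 0.215.

21.5%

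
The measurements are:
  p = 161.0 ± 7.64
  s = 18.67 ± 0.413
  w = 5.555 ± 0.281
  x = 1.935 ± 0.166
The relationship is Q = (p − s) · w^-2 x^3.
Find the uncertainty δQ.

9.41

Let u = p − s = 142.3. δu = √(δp² + δs²) = √(58.4 + 0.171) = 7.65, so δu/u = 0.0538.
Q is then a monomial in u, w, x:
δQ/Q = √((δu/u)² + (-2·δw/w)² + (3·δx/x)²) = √(0.00289 + 0.0102 + 0.0662) = 0.282
Q = 33.42, so δQ = 0.282 × 33.42 = 9.41.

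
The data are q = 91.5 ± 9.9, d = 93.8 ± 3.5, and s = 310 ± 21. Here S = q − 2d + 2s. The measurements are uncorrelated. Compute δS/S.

Sums and differences: (δS)² = Σ (cᵢ δxᵢ)².
  (δq)² = 98.0;  (2·δd)² = 49.0;  (2·δs)² = 1760
δS = √(1910) = 43.7
S = 524, so δS/S = 43.7/524 = 0.0834.

0.0834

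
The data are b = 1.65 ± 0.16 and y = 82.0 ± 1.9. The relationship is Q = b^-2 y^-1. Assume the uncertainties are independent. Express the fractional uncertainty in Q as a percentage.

Q is a product of powers, so relative uncertainties combine in quadrature:
  (-2·δb/b)² = (-2×0.0970)² = 0.0376;  (-1·δy/y)² = (-1×0.0232)² = 0.000537
δQ/Q = √(0.0381) = 0.195

19.5%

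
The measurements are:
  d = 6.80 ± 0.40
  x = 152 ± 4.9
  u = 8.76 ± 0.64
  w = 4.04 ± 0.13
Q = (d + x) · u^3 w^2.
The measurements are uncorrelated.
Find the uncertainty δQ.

Let h = d + x = 159. δh = √(δd² + δx²) = √(0.160 + 24.0) = 4.92, so δh/h = 0.0310.
Q is then a monomial in h, u, w:
δQ/Q = √((δh/h)² + (3·δu/u)² + (2·δw/w)²) = √(0.000958 + 0.0480 + 0.00414) = 0.231
Q = 1.74e+06, so δQ = 0.231 × 1.74e+06 = 4.02e+05.

4.02e+05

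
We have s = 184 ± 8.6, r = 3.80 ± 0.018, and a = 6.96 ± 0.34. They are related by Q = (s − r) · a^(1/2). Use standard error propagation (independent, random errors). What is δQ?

Let u = s − r = 180. δu = √(δs² + δr²) = √(74.0 + 0.000324) = 8.60, so δu/u = 0.0477.
Q is then a monomial in u, a:
δQ/Q = √((δu/u)² + (½·δa/a)²) = √(0.00228 + 0.000597) = 0.0536
Q = 475, so δQ = 0.0536 × 475 = 25.5.

25.5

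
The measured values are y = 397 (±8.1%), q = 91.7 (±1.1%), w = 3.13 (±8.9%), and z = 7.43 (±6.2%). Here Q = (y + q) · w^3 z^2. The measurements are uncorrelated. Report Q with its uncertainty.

(8.27 ± 2.50) × 10^5

Let u = y + q = 489. δu = √(δy² + δq²) = √(1030 + 1.02) = 32.2, so δu/u = 0.0658.
Q is then a monomial in u, w, z:
δQ/Q = √((δu/u)² + (3·δw/w)² + (2·δz/z)²) = √(0.00433 + 0.0713 + 0.0154) = 0.302
Q = 8.27e+05, so δQ = 0.302 × 8.27e+05 = 2.5e+05.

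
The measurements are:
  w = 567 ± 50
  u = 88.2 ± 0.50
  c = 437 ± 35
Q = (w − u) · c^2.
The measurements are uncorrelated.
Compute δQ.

Let h = w − u = 479. δh = √(δw² + δu²) = √(2500 + 0.250) = 50.0, so δh/h = 0.104.
Q is then a monomial in h, c:
δQ/Q = √((δh/h)² + (2·δc/c)²) = √(0.0109 + 0.0257) = 0.191
Q = 9.14e+07, so δQ = 0.191 × 9.14e+07 = 1.75e+07.

1.75e+07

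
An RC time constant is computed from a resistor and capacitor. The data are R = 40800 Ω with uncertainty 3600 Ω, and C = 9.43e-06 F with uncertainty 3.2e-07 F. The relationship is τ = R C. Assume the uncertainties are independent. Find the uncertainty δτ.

Relative error in a monomial: (δτ/τ)² = Σ (nᵢ · δxᵢ/xᵢ)².
  (1·δR/R)² = (1×0.0882)² = 0.00779;  (1·δC/C)² = (1×0.0339)² = 0.00115
δτ/τ = √(0.00894) = 0.0945
τ = 0.385 s, so δτ = 0.0945 × 0.385 = 0.0364 s.

0.0364 s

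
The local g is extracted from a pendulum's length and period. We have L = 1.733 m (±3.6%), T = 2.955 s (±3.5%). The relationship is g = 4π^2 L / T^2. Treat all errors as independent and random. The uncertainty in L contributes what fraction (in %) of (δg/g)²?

20.9%

(δg/g)² = (1·δL/L)² + (-2·δT/T)²
  L term: (1×0.0360)² = 0.00130
  T term: (-2×0.0350)² = 0.00490
Total = 0.00620. Share from L = 0.00130/0.00620 = 0.209.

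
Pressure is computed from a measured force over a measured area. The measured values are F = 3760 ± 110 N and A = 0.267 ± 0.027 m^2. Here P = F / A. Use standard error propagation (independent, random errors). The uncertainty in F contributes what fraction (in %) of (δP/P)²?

7.72%

(δP/P)² = (1·δF/F)² + (-1·δA/A)²
  F term: (1×0.0293)² = 0.000856
  A term: (-1×0.101)² = 0.0102
Total = 0.0111. Share from F = 0.000856/0.0111 = 0.0772.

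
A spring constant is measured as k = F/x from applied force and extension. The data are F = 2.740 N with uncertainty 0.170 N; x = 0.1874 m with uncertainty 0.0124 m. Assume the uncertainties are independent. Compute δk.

For a monomial k ∝ F, x^-1, fractional errors add in quadrature:
  (1·δF/F)² = (1×0.0620)² = 0.00385;  (-1·δx/x)² = (-1×0.0662)² = 0.00438
δk/k = √(0.00823) = 0.0907
k = 14.62 N/m, so δk = 0.0907 × 14.62 = 1.33 N/m.

1.33 N/m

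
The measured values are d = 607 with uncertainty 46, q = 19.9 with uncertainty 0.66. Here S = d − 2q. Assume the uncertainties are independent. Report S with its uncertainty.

567 ± 46.0

Each term contributes (cᵢ δxᵢ)² to (δS)²:
  (δd)² = 2120;  (2·δq)² = 1.74
δS = √(2120) = 46.0
S = 567.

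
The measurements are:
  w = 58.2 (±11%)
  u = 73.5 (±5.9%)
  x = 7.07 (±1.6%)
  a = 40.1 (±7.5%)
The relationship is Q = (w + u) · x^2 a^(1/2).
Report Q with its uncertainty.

Let h = w + u = 132. δh = √(δw² + δu²) = √(41.0 + 18.8) = 7.73, so δh/h = 0.0587.
Q is then a monomial in h, x, a:
δQ/Q = √((δh/h)² + (2·δx/x)² + (½·δa/a)²) = √(0.00345 + 0.00102 + 0.00141) = 0.0767
Q = 41700, so δQ = 0.0767 × 41700 = 3200.

41700 ± 3200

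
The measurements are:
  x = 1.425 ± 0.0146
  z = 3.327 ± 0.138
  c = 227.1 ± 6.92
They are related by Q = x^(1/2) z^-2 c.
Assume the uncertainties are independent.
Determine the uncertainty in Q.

Relative error in a monomial: (δQ/Q)² = Σ (nᵢ · δxᵢ/xᵢ)².
  (½·δx/x)² = (0.5×0.0102)² = 2.62e-05;  (-2·δz/z)² = (-2×0.0415)² = 0.00688;  (1·δc/c)² = (1×0.0305)² = 0.000928
δQ/Q = √(0.00784) = 0.0885
Q = 24.49, so δQ = 0.0885 × 24.49 = 2.17.

2.17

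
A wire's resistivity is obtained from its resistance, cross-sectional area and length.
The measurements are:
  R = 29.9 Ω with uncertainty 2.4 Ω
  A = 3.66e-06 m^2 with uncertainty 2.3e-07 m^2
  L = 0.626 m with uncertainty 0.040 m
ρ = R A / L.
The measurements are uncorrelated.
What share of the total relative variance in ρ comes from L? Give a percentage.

(δρ/ρ)² = (1·δR/R)² + (1·δA/A)² + (-1·δL/L)²
  R term: (1×0.0803)² = 0.00644
  A term: (1×0.0628)² = 0.00395
  L term: (-1×0.0639)² = 0.00408
Total = 0.0145. Share from L = 0.00408/0.0145 = 0.282.

28.2%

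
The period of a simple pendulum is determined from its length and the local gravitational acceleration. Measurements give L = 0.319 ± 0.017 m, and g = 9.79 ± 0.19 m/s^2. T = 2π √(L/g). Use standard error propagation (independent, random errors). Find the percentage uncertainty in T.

Since T is a product/quotient, work with relative uncertainties:
  (½·δL/L)² = (0.5×0.0533)² = 0.000710;  (−½·δg/g)² = (-0.5×0.0194)² = 9.42e-05
δT/T = √(0.000804) = 0.0284

2.84%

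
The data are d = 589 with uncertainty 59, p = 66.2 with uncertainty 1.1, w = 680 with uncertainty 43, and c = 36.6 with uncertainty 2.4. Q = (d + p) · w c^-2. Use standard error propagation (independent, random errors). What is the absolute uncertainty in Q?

56.9

Let u = d + p = 655. δu = √(δd² + δp²) = √(3480 + 1.21) = 59.0, so δu/u = 0.0901.
Q is then a monomial in u, w, c:
δQ/Q = √((δu/u)² + (1·δw/w)² + (-2·δc/c)²) = √(0.00811 + 0.00400 + 0.0172) = 0.171
Q = 333, so δQ = 0.171 × 333 = 56.9.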